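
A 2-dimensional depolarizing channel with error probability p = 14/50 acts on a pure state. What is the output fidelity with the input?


F = (1-p) + p/d
= (1 - 0.2800) + 0.2800/2
= 0.7200 + 0.1400
= 0.8600

0.8600


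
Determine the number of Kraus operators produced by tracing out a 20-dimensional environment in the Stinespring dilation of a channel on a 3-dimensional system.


Tracing out the environment in an orthonormal basis {|i>_E} gives Kraus operators K_i = <i|_E U |0>_E.
Number of Kraus operators = dim(H_env) = d_env
= 20

20


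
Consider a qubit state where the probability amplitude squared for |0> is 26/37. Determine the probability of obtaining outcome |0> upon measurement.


|alpha|^2 = 26/37 = 0.7027
|beta|^2 = 1 - 26/37 = 11/37 = 0.2973
P(|0>) = |alpha|^2 = 0.7027

0.7027


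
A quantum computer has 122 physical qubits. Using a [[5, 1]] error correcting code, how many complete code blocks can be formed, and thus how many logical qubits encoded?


Each code block uses 5 physical qubits for 1 logical qubit(s).
Number of complete blocks = floor(122 / 5) = 24
Logical qubits = 24 * 1
= 24

24


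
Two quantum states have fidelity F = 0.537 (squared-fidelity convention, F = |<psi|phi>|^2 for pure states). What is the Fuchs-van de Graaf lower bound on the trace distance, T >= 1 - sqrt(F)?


Fuchs-van de Graaf (squared-fidelity convention): 1 - sqrt(F) <= T <= sqrt(1 - F).
Lower bound: T >= 1 - sqrt(F)
sqrt(F) = sqrt(0.537) = 0.7328
T >= 1 - 0.7328
T >= 0.2672

0.2672


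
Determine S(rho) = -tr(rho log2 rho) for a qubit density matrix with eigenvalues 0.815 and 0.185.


S = -p*log2(p) - (1-p)*log2(1-p)
p = 0.8150, 1-p = 0.1850
= -0.8150 * log2(0.8150) - 0.1850 * log2(0.1850)
= -(-0.2405) - (-0.4504)
= 0.6909

0.6909


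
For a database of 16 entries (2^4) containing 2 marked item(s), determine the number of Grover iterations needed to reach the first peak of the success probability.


After j Grover iterations the success probability is P(j) = sin^2((2j+1)*theta), where sin(theta) = sqrt(k/N).
N = 2^4 = 16, k = 2
sin(theta) = sqrt(k/N) = 0.3535533906
theta = arcsin(sqrt(k/N)) = 0.3613671239 rad
P(j) reaches its first maximum when (2j+1)*theta is as close as possible to pi/2, i.e. j = round(pi/(4*theta) - 1/2).
pi/(4*theta) - 1/2 = 1.6734
(For comparison, the common estimate pi/4 * sqrt(N/k) = 2.2214; the exact maximiser is used here.)
Optimal iterations = 2

2


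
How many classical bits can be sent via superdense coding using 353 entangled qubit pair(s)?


Superdense coding allows 2 classical bits per shared entangled pair.
353 pair(s) -> 2 * 353 = 706 classical bits

706


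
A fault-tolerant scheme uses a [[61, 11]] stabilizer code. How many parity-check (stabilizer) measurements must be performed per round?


For an [[n,k]] stabilizer code:
Number of stabilizer generators = n - k
= 61 - 11
= 50

50


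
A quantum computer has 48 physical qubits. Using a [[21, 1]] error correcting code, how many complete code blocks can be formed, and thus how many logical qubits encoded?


Each code block uses 21 physical qubits for 1 logical qubit(s).
Number of complete blocks = floor(48 / 21) = 2
Logical qubits = 2 * 1
= 2

2


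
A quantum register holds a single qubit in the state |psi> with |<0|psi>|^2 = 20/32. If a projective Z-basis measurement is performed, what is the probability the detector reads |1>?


|alpha|^2 = 20/32 = 0.6250
|beta|^2 = 1 - 20/32 = 12/32 = 0.3750
P(|1>) = |beta|^2 = 0.3750

0.3750


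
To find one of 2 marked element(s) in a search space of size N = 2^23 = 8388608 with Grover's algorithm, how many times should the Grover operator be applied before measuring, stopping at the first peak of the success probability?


After j Grover iterations the success probability is P(j) = sin^2((2j+1)*theta), where sin(theta) = sqrt(k/N).
N = 2^23 = 8388608, k = 2
sin(theta) = sqrt(k/N) = 0.00048828125
theta = arcsin(sqrt(k/N)) = 0.0004882812694 rad
P(j) reaches its first maximum when (2j+1)*theta is as close as possible to pi/2, i.e. j = round(pi/(4*theta) - 1/2).
pi/(4*theta) - 1/2 = 1607.9954
(For comparison, the common estimate pi/4 * sqrt(N/k) = 1608.4954; the exact maximiser is used here.)
Optimal iterations = 1608

1608


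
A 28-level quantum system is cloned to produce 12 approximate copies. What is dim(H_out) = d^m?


Output space = H^(tensor 12) where dim(H) = 28
dim = 28^12
= 784 (after 2 factors)
= 21952 (after 3 factors)
= 614656 (after 4 factors)
= 17210368 (after 5 factors)
= 481890304 (after 6 factors)
= 13492928512 (after 7 factors)
= 377801998336 (after 8 factors)
= 10578455953408 (after 9 factors)
= 296196766695424 (after 10 factors)
= 8293509467471872 (after 11 factors)
= 232218265089212416 (after 12 factors)
= 232218265089212416

232218265089212416


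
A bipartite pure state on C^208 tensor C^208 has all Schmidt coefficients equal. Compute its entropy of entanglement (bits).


For a maximally entangled state in d x d:
S = log2(d) = log2(208)
= 7.7004

7.7004


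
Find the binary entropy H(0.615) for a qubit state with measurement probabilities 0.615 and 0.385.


S = -p*log2(p) - (1-p)*log2(1-p)
p = 0.6150, 1-p = 0.3850
= -0.6150 * log2(0.6150) - 0.3850 * log2(0.3850)
= -(-0.4313) - (-0.5302)
= 0.9615

0.9615


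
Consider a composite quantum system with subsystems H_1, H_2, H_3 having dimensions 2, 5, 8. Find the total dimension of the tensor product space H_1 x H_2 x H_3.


dim(H_1 x H_2 x H_3) = 2 * 5 * 8
= 10 * 8
= 80

80


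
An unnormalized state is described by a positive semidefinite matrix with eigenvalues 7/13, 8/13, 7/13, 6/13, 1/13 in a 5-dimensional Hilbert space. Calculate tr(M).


tr(M) = sum of eigenvalues
= 7/13 + 8/13 + 7/13 + 6/13 + 1/13
= 29/13
= 2.2308

2.2308


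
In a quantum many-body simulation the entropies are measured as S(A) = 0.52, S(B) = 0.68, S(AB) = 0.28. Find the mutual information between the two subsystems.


I(A:B) = S(A) + S(B) - S(AB)
= 0.52 + 0.68 - 0.28
= 0.9200

0.9200


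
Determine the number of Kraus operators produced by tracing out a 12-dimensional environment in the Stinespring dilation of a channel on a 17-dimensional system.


Tracing out the environment in an orthonormal basis {|i>_E} gives Kraus operators K_i = <i|_E U |0>_E.
Number of Kraus operators = dim(H_env) = d_env
= 12

12


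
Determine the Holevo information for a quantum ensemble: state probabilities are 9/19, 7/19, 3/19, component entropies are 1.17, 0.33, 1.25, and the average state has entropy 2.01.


chi = S(rho) - sum_i p_i * S(rho_i)
Weighted entropy = 9/19 * 1.17 + 7/19 * 0.33 + 3/19 * 1.25
= 0.8732
chi = 2.01 - 0.8732
= 1.1368

1.1368


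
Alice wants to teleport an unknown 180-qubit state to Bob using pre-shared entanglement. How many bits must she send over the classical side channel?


Quantum teleportation requires 2 classical bits per qubit teleported.
180 qubit(s) -> 2 * 180 = 360 classical bits

360


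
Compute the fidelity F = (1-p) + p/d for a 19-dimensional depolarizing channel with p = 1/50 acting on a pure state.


F = (1-p) + p/d
= (1 - 0.0200) + 0.0200/19
= 0.9800 + 0.0011
= 0.9811

0.9811


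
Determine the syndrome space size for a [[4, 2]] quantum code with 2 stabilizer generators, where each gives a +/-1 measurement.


Each stabilizer generator gives a binary (+1 or -1) measurement outcome.
With 2 independent generators:
Total syndromes = 2^2
= 4

4


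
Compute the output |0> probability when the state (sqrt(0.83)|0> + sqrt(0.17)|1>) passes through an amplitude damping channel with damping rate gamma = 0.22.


For amplitude damping with parameter gamma on state sqrt(a)|0> + sqrt(b)|1>:
alpha^2 = 0.83, beta^2 = 0.17
P(|0>) = alpha^2 + gamma * beta^2
= 0.83 + 0.22 * 0.17
= 0.83 + 0.0374
= 0.8674

0.8674


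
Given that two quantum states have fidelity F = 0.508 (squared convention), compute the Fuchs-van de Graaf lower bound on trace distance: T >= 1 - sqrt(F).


Fuchs-van de Graaf (squared-fidelity convention): 1 - sqrt(F) <= T <= sqrt(1 - F).
Lower bound: T >= 1 - sqrt(F)
sqrt(F) = sqrt(0.508) = 0.7127
T >= 1 - 0.7127
T >= 0.2873

0.2873


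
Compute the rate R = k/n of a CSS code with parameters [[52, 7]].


Code rate R = k/n
= 7/52
= 0.1346

0.1346


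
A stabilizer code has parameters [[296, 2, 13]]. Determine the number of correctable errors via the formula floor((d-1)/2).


Code parameters: [[296, 2, 13]], distance d = 13.
Number of correctable errors = floor((d-1)/2)
= floor((13 - 1)/2)
= floor(12/2)
= 6

6


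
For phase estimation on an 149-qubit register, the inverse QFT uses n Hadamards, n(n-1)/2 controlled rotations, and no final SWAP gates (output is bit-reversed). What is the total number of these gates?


Hadamard gates: 149
Controlled rotations: n*(n-1)/2 = 149*148/2 = 11026
SWAP gates: 0 (omitted)
Total = 149 + 11026
= 11175

11175


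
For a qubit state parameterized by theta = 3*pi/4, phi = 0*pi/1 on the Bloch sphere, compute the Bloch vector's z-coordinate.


theta = 2.3562, phi = 0.0000
r_z = cos(theta) = -0.7071

-0.7071


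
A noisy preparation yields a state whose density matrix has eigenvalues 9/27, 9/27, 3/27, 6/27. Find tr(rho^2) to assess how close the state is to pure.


tr(rho^2) = sum of eigenvalues squared
= (9/27)^2 + (9/27)^2 + (3/27)^2 + (6/27)^2
= (81 + 81 + 9 + 36) / 729
= 207/729
= 0.2840

0.2840


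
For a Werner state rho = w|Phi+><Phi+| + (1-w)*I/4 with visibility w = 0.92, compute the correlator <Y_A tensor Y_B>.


|Phi+> = (|00> + |11>)/sqrt(2)
For the pure Bell state, <Y_A Y_B> = -1 (Bell-state Pauli correlator).
The maximally-mixed part I/4 has tr(I/4 * P tensor P) = 0 for any traceless Pauli P.
So <Y_A Y_B>_rho = w * (-1) + (1 - w) * 0
= 0.92 * (-1)
= -0.9200

-0.9200


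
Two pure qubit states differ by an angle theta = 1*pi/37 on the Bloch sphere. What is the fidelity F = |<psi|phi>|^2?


For states separated by angle theta on Bloch sphere:
F = cos^2(theta/2)
theta = 1*pi/37 = 0.0849
theta/2 = 0.0425
cos(theta/2) = 0.9991
F = 0.9982

0.9982


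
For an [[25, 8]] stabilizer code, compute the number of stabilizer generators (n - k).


For an [[n,k]] stabilizer code:
Number of stabilizer generators = n - k
= 25 - 8
= 17

17


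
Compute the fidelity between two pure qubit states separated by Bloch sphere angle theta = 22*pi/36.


For states separated by angle theta on Bloch sphere:
F = cos^2(theta/2)
theta = 22*pi/36 = 1.9199
theta/2 = 0.9599
cos(theta/2) = 0.5736
F = 0.3290

0.3290


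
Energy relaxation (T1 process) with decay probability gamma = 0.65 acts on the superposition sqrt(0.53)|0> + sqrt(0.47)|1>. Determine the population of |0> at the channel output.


For amplitude damping with parameter gamma on state sqrt(a)|0> + sqrt(b)|1>:
alpha^2 = 0.53, beta^2 = 0.47
P(|0>) = alpha^2 + gamma * beta^2
= 0.53 + 0.65 * 0.47
= 0.53 + 0.3055
= 0.8355

0.8355


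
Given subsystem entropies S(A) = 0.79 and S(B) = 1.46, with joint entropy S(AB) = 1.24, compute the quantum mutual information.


I(A:B) = S(A) + S(B) - S(AB)
= 0.79 + 1.46 - 1.24
= 1.0100

1.0100


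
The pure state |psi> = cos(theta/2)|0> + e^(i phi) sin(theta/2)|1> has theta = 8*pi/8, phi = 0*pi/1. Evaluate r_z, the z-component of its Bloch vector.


theta = 3.1416, phi = 0.0000
r_z = cos(theta) = -1.0000

-1.0000


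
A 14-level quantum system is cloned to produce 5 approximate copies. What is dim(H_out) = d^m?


Output space = H^(tensor 5) where dim(H) = 14
dim = 14^5
= 196 (after 2 factors)
= 2744 (after 3 factors)
= 38416 (after 4 factors)
= 537824 (after 5 factors)
= 537824

537824


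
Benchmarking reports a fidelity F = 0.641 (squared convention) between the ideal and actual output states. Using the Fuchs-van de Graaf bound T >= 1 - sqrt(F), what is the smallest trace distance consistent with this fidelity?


Fuchs-van de Graaf (squared-fidelity convention): 1 - sqrt(F) <= T <= sqrt(1 - F).
Lower bound: T >= 1 - sqrt(F)
sqrt(F) = sqrt(0.641) = 0.8006
T >= 1 - 0.8006
T >= 0.1994

0.1994


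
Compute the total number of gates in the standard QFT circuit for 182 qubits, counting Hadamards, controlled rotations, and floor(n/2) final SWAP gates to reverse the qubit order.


Hadamard gates: 182
Controlled rotations: n*(n-1)/2 = 182*181/2 = 16471
SWAP gates: floor(n/2) = floor(182/2) = 91
Total = 182 + 16471 + 91
= 16744

16744


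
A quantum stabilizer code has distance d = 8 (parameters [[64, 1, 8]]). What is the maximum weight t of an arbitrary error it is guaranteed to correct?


Code parameters: [[64, 1, 8]], distance d = 8.
Number of correctable errors = floor((d-1)/2)
= floor((8 - 1)/2)
= floor(7/2)
= 3

3


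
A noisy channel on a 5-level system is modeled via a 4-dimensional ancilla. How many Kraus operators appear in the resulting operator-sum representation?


Tracing out the environment in an orthonormal basis {|i>_E} gives Kraus operators K_i = <i|_E U |0>_E.
Number of Kraus operators = dim(H_env) = d_env
= 4

4


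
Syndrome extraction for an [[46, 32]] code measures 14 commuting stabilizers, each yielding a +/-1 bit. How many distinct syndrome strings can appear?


Each stabilizer generator gives a binary (+1 or -1) measurement outcome.
With 14 independent generators:
Total syndromes = 2^14
= 16384

16384


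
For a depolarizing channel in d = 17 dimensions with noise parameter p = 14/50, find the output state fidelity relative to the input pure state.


F = (1-p) + p/d
= (1 - 0.2800) + 0.2800/17
= 0.7200 + 0.0165
= 0.7365

0.7365


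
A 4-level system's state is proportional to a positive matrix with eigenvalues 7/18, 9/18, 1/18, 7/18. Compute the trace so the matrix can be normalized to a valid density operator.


tr(M) = sum of eigenvalues
= 7/18 + 9/18 + 1/18 + 7/18
= 24/18
= 1.3333

1.3333


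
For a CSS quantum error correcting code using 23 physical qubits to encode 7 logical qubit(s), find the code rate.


Code rate R = k/n
= 7/23
= 0.3043

0.3043


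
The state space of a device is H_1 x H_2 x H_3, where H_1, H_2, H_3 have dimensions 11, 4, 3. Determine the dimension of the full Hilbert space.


dim(H_1 x H_2 x H_3) = 11 * 4 * 3
= 44 * 3
= 132

132


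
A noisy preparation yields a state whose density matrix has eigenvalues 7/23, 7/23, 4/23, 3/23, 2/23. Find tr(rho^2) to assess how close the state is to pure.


tr(rho^2) = sum of eigenvalues squared
= (7/23)^2 + (7/23)^2 + (4/23)^2 + (3/23)^2 + (2/23)^2
= (49 + 49 + 16 + 9 + 4) / 529
= 127/529
= 0.2401

0.2401


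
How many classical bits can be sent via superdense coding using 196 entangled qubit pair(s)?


Superdense coding allows 2 classical bits per shared entangled pair.
196 pair(s) -> 2 * 196 = 392 classical bits

392


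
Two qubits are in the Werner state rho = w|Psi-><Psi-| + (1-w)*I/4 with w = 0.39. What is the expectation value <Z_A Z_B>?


|Psi-> = (|01> - |10>)/sqrt(2)
For the pure Bell state, <Z_A Z_B> = -1 (Bell-state Pauli correlator).
The maximally-mixed part I/4 has tr(I/4 * P tensor P) = 0 for any traceless Pauli P.
So <Z_A Z_B>_rho = w * (-1) + (1 - w) * 0
= 0.39 * (-1)
= -0.3900

-0.3900


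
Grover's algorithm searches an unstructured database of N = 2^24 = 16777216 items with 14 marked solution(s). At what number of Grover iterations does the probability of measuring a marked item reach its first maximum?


After j Grover iterations the success probability is P(j) = sin^2((2j+1)*theta), where sin(theta) = sqrt(k/N).
N = 2^24 = 16777216, k = 14
sin(theta) = sqrt(k/N) = 0.0009134905729
theta = arcsin(sqrt(k/N)) = 0.0009134907 rad
P(j) reaches its first maximum when (2j+1)*theta is as close as possible to pi/2, i.e. j = round(pi/(4*theta) - 1/2).
pi/(4*theta) - 1/2 = 859.2769
(For comparison, the common estimate pi/4 * sqrt(N/k) = 859.7770; the exact maximiser is used here.)
Optimal iterations = 859

859


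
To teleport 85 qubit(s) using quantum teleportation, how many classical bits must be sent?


Quantum teleportation requires 2 classical bits per qubit teleported.
85 qubit(s) -> 2 * 85 = 170 classical bits

170


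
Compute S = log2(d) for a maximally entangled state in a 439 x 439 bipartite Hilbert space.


For a maximally entangled state in d x d:
S = log2(d) = log2(439)
= 8.7781

8.7781


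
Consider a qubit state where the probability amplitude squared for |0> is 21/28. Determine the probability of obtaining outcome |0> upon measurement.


|alpha|^2 = 21/28 = 0.7500
|beta|^2 = 1 - 21/28 = 7/28 = 0.2500
P(|0>) = |alpha|^2 = 0.7500

0.7500


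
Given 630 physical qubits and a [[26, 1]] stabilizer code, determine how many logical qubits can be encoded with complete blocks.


Each code block uses 26 physical qubits for 1 logical qubit(s).
Number of complete blocks = floor(630 / 26) = 24
Logical qubits = 24 * 1
= 24

24


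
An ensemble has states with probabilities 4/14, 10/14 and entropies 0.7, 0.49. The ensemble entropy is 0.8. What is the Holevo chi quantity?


chi = S(rho) - sum_i p_i * S(rho_i)
Weighted entropy = 4/14 * 0.7 + 10/14 * 0.49
= 0.5500
chi = 0.8 - 0.5500
= 0.2500

0.2500


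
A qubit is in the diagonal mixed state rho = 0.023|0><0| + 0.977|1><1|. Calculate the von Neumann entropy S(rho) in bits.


S = -p*log2(p) - (1-p)*log2(1-p)
p = 0.0230, 1-p = 0.9770
= -0.0230 * log2(0.0230) - 0.9770 * log2(0.9770)
= -(-0.1252) - (-0.0328)
= 0.1580

0.1580


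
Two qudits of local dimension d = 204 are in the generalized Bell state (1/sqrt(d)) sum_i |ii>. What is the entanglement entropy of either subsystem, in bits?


For a maximally entangled state in d x d:
S = log2(d) = log2(204)
= 7.6724

7.6724


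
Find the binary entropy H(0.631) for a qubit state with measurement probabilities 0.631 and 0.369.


S = -p*log2(p) - (1-p)*log2(1-p)
p = 0.6310, 1-p = 0.3690
= -0.6310 * log2(0.6310) - 0.3690 * log2(0.3690)
= -(-0.4192) - (-0.5307)
= 0.9499

0.9499


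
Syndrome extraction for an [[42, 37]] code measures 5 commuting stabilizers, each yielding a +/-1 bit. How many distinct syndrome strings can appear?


Each stabilizer generator gives a binary (+1 or -1) measurement outcome.
With 5 independent generators:
Total syndromes = 2^5
= 32

32


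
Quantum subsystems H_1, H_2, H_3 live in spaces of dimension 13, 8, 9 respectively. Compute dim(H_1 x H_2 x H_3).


dim(H_1 x H_2 x H_3) = 13 * 8 * 9
= 104 * 9
= 936

936


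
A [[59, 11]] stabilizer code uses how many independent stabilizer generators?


For an [[n,k]] stabilizer code:
Number of stabilizer generators = n - k
= 59 - 11
= 48

48


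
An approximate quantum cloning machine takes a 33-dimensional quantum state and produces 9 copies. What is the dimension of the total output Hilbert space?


Output space = H^(tensor 9) where dim(H) = 33
dim = 33^9
= 1089 (after 2 factors)
= 35937 (after 3 factors)
= 1185921 (after 4 factors)
= 39135393 (after 5 factors)
= 1291467969 (after 6 factors)
= 42618442977 (after 7 factors)
= 1406408618241 (after 8 factors)
= 46411484401953 (after 9 factors)
= 46411484401953

46411484401953


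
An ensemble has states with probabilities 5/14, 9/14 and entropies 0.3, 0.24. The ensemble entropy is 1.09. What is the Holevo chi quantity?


chi = S(rho) - sum_i p_i * S(rho_i)
Weighted entropy = 5/14 * 0.3 + 9/14 * 0.24
= 0.2614
chi = 1.09 - 0.2614
= 0.8286

0.8286


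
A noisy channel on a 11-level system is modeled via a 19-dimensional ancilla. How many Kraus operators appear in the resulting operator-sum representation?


Tracing out the environment in an orthonormal basis {|i>_E} gives Kraus operators K_i = <i|_E U |0>_E.
Number of Kraus operators = dim(H_env) = d_env
= 19

19


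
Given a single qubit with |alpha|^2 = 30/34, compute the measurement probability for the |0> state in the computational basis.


|alpha|^2 = 30/34 = 0.8824
|beta|^2 = 1 - 30/34 = 4/34 = 0.1176
P(|0>) = |alpha|^2 = 0.8824

0.8824


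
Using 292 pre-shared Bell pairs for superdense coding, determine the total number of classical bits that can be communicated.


Superdense coding allows 2 classical bits per shared entangled pair.
292 pair(s) -> 2 * 292 = 584 classical bits

584


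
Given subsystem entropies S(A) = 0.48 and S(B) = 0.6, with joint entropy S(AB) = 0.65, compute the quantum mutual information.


I(A:B) = S(A) + S(B) - S(AB)
= 0.48 + 0.6 - 0.65
= 0.4300

0.4300


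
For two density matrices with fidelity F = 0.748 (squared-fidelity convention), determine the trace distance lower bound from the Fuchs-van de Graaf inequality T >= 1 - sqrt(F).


Fuchs-van de Graaf (squared-fidelity convention): 1 - sqrt(F) <= T <= sqrt(1 - F).
Lower bound: T >= 1 - sqrt(F)
sqrt(F) = sqrt(0.748) = 0.8649
T >= 1 - 0.8649
T >= 0.1351

0.1351


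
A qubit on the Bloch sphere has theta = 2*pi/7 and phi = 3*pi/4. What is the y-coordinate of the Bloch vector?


theta = 0.8976, phi = 2.3562
r_y = sin(theta)*sin(phi) = 0.7818 * 0.7071
r_y = 0.5528

0.5528


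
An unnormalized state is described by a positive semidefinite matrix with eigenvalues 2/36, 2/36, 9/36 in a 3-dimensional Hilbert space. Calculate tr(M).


tr(M) = sum of eigenvalues
= 2/36 + 2/36 + 9/36
= 13/36
= 0.3611

0.3611


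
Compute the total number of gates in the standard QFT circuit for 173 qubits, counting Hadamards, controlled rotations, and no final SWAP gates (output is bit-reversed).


Hadamard gates: 173
Controlled rotations: n*(n-1)/2 = 173*172/2 = 14878
SWAP gates: 0 (omitted)
Total = 173 + 14878
= 15051

15051


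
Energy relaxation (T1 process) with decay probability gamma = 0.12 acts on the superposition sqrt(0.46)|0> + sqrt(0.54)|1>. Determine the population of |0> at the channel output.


For amplitude damping with parameter gamma on state sqrt(a)|0> + sqrt(b)|1>:
alpha^2 = 0.46, beta^2 = 0.54
P(|0>) = alpha^2 + gamma * beta^2
= 0.46 + 0.12 * 0.54
= 0.46 + 0.0648
= 0.5248

0.5248


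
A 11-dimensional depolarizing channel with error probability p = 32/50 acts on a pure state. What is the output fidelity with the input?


F = (1-p) + p/d
= (1 - 0.6400) + 0.6400/11
= 0.3600 + 0.0582
= 0.4182

0.4182


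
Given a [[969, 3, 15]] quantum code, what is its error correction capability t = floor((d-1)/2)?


Code parameters: [[969, 3, 15]], distance d = 15.
Number of correctable errors = floor((d-1)/2)
= floor((15 - 1)/2)
= floor(14/2)
= 7

7


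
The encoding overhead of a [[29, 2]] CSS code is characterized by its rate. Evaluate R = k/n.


Code rate R = k/n
= 2/29
= 0.0690

0.0690


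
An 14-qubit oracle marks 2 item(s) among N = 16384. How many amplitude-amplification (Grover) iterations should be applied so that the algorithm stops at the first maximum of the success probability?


After j Grover iterations the success probability is P(j) = sin^2((2j+1)*theta), where sin(theta) = sqrt(k/N).
N = 2^14 = 16384, k = 2
sin(theta) = sqrt(k/N) = 0.01104854346
theta = arcsin(sqrt(k/N)) = 0.01104876825 rad
P(j) reaches its first maximum when (2j+1)*theta is as close as possible to pi/2, i.e. j = round(pi/(4*theta) - 1/2).
pi/(4*theta) - 1/2 = 70.5847
(For comparison, the common estimate pi/4 * sqrt(N/k) = 71.0861; the exact maximiser is used here.)
Optimal iterations = 71

71


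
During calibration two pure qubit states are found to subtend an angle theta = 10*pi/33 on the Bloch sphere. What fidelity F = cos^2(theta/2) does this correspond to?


For states separated by angle theta on Bloch sphere:
F = cos^2(theta/2)
theta = 10*pi/33 = 0.9520
theta/2 = 0.4760
cos(theta/2) = 0.8888
F = 0.7900

0.7900


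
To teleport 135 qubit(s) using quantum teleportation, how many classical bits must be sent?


Quantum teleportation requires 2 classical bits per qubit teleported.
135 qubit(s) -> 2 * 135 = 270 classical bits

270


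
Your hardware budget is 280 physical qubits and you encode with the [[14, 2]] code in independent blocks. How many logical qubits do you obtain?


Each code block uses 14 physical qubits for 2 logical qubit(s).
Number of complete blocks = floor(280 / 14) = 20
Logical qubits = 20 * 2
= 40

40


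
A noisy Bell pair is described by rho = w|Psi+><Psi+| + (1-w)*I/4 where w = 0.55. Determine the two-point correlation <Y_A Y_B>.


|Psi+> = (|01> + |10>)/sqrt(2)
For the pure Bell state, <Y_A Y_B> = +1 (Bell-state Pauli correlator).
The maximally-mixed part I/4 has tr(I/4 * P tensor P) = 0 for any traceless Pauli P.
So <Y_A Y_B>_rho = w * (+1) + (1 - w) * 0
= 0.55 * (+1)
= 0.5500

0.5500


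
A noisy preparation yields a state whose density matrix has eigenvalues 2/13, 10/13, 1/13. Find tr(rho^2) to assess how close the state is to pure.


tr(rho^2) = sum of eigenvalues squared
= (2/13)^2 + (10/13)^2 + (1/13)^2
= (4 + 100 + 1) / 169
= 105/169
= 0.6213

0.6213


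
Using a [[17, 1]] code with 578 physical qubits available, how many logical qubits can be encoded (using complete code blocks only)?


Each code block uses 17 physical qubits for 1 logical qubit(s).
Number of complete blocks = floor(578 / 17) = 34
Logical qubits = 34 * 1
= 34

34


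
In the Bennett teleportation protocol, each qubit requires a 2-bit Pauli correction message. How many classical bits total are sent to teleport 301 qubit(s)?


Quantum teleportation requires 2 classical bits per qubit teleported.
301 qubit(s) -> 2 * 301 = 602 classical bits

602


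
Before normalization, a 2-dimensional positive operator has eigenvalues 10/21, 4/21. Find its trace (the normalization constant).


tr(M) = sum of eigenvalues
= 10/21 + 4/21
= 14/21
= 0.6667

0.6667


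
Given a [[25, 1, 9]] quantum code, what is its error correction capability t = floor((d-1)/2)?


Code parameters: [[25, 1, 9]], distance d = 9.
Number of correctable errors = floor((d-1)/2)
= floor((9 - 1)/2)
= floor(8/2)
= 4

4


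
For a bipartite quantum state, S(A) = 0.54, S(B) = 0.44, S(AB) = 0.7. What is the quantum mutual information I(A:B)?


I(A:B) = S(A) + S(B) - S(AB)
= 0.54 + 0.44 - 0.7
= 0.2800

0.2800


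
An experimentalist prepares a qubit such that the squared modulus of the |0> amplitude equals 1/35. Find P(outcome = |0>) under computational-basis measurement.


|alpha|^2 = 1/35 = 0.0286
|beta|^2 = 1 - 1/35 = 34/35 = 0.9714
P(|0>) = |alpha|^2 = 0.0286

0.0286


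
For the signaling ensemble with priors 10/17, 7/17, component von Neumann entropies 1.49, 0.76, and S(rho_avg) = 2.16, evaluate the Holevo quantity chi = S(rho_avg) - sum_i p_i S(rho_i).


chi = S(rho) - sum_i p_i * S(rho_i)
Weighted entropy = 10/17 * 1.49 + 7/17 * 0.76
= 1.1894
chi = 2.16 - 1.1894
= 0.9706

0.9706


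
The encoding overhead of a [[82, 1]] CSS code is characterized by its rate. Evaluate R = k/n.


Code rate R = k/n
= 1/82
= 0.0122

0.0122


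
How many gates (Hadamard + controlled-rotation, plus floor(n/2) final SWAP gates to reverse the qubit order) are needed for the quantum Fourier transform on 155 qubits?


Hadamard gates: 155
Controlled rotations: n*(n-1)/2 = 155*154/2 = 11935
SWAP gates: floor(n/2) = floor(155/2) = 77
Total = 155 + 11935 + 77
= 12167

12167


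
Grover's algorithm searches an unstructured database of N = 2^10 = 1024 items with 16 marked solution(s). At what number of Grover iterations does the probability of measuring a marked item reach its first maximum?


After j Grover iterations the success probability is P(j) = sin^2((2j+1)*theta), where sin(theta) = sqrt(k/N).
N = 2^10 = 1024, k = 16
sin(theta) = sqrt(k/N) = 0.125
theta = arcsin(sqrt(k/N)) = 0.1253278312 rad
P(j) reaches its first maximum when (2j+1)*theta is as close as possible to pi/2, i.e. j = round(pi/(4*theta) - 1/2).
pi/(4*theta) - 1/2 = 5.7667
(For comparison, the common estimate pi/4 * sqrt(N/k) = 6.2832; the exact maximiser is used here.)
Optimal iterations = 6

6


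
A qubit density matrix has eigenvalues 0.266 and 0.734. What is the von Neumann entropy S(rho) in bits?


S = -p*log2(p) - (1-p)*log2(1-p)
p = 0.2660, 1-p = 0.7340
= -0.2660 * log2(0.2660) - 0.7340 * log2(0.7340)
= -(-0.5082) - (-0.3275)
= 0.8357

0.8357


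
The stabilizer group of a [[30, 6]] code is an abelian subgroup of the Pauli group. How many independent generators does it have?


For an [[n,k]] stabilizer code:
Number of stabilizer generators = n - k
= 30 - 6
= 24

24


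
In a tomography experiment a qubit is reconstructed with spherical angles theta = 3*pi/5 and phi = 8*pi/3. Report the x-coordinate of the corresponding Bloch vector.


theta = 1.8850, phi = 8.3776
r_x = sin(theta)*cos(phi) = 0.9511 * -0.5000
r_x = -0.4755

-0.4755


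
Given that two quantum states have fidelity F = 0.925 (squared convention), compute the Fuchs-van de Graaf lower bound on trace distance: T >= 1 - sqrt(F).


Fuchs-van de Graaf (squared-fidelity convention): 1 - sqrt(F) <= T <= sqrt(1 - F).
Lower bound: T >= 1 - sqrt(F)
sqrt(F) = sqrt(0.925) = 0.9618
T >= 1 - 0.9618
T >= 0.0382

0.0382


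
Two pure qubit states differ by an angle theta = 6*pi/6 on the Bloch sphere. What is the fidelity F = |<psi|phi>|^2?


For states separated by angle theta on Bloch sphere:
F = cos^2(theta/2)
theta = 6*pi/6 = 3.1416
theta/2 = 1.5708
cos(theta/2) = 0.0000
F = 0.0000

0.0000


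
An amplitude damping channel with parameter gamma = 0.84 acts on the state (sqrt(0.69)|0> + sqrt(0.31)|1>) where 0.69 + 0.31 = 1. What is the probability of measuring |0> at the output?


For amplitude damping with parameter gamma on state sqrt(a)|0> + sqrt(b)|1>:
alpha^2 = 0.69, beta^2 = 0.31
P(|0>) = alpha^2 + gamma * beta^2
= 0.69 + 0.84 * 0.31
= 0.69 + 0.2604
= 0.9504

0.9504


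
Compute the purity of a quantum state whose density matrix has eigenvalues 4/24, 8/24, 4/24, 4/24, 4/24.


tr(rho^2) = sum of eigenvalues squared
= (4/24)^2 + (8/24)^2 + (4/24)^2 + (4/24)^2 + (4/24)^2
= (16 + 64 + 16 + 16 + 16) / 576
= 128/576
= 0.2222

0.2222


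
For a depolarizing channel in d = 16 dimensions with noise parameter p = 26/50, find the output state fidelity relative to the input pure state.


F = (1-p) + p/d
= (1 - 0.5200) + 0.5200/16
= 0.4800 + 0.0325
= 0.5125

0.5125


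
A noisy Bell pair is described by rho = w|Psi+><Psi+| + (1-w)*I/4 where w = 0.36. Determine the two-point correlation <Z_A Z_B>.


|Psi+> = (|01> + |10>)/sqrt(2)
For the pure Bell state, <Z_A Z_B> = -1 (Bell-state Pauli correlator).
The maximally-mixed part I/4 has tr(I/4 * P tensor P) = 0 for any traceless Pauli P.
So <Z_A Z_B>_rho = w * (-1) + (1 - w) * 0
= 0.36 * (-1)
= -0.3600

-0.3600


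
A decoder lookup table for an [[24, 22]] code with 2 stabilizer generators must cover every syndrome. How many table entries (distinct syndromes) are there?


Each stabilizer generator gives a binary (+1 or -1) measurement outcome.
With 2 independent generators:
Total syndromes = 2^2
= 4

4


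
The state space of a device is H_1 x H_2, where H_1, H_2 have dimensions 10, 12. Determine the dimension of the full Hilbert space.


dim(H_1 x H_2) = 10 * 12
= 120

120


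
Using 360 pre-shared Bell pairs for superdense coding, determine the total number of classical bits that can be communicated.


Superdense coding allows 2 classical bits per shared entangled pair.
360 pair(s) -> 2 * 360 = 720 classical bits

720


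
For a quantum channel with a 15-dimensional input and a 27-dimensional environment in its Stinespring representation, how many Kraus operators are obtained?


Tracing out the environment in an orthonormal basis {|i>_E} gives Kraus operators K_i = <i|_E U |0>_E.
Number of Kraus operators = dim(H_env) = d_env
= 27

27


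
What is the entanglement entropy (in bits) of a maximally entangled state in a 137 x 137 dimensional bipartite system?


For a maximally entangled state in d x d:
S = log2(d) = log2(137)
= 7.0980

7.0980


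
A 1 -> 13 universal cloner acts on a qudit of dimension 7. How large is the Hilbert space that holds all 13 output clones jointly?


Output space = H^(tensor 13) where dim(H) = 7
dim = 7^13
= 49 (after 2 factors)
= 343 (after 3 factors)
= 2401 (after 4 factors)
= 16807 (after 5 factors)
= 117649 (after 6 factors)
= 823543 (after 7 factors)
= 5764801 (after 8 factors)
= 40353607 (after 9 factors)
= 282475249 (after 10 factors)
= 1977326743 (after 11 factors)
= 13841287201 (after 12 factors)
= 96889010407 (after 13 factors)
= 96889010407

96889010407


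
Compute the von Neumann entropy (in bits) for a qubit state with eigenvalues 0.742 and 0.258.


S = -p*log2(p) - (1-p)*log2(1-p)
p = 0.7420, 1-p = 0.2580
= -0.7420 * log2(0.7420) - 0.2580 * log2(0.2580)
= -(-0.3194) - (-0.5043)
= 0.8237

0.8237


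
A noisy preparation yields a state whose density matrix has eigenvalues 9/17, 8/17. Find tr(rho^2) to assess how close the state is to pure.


tr(rho^2) = sum of eigenvalues squared
= (9/17)^2 + (8/17)^2
= (81 + 64) / 289
= 145/289
= 0.5017

0.5017


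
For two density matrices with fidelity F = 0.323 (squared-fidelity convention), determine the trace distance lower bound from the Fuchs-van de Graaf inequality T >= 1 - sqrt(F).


Fuchs-van de Graaf (squared-fidelity convention): 1 - sqrt(F) <= T <= sqrt(1 - F).
Lower bound: T >= 1 - sqrt(F)
sqrt(F) = sqrt(0.323) = 0.5683
T >= 1 - 0.5683
T >= 0.4317

0.4317


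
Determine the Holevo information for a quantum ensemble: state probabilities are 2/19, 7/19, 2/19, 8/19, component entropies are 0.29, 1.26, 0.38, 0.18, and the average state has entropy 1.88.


chi = S(rho) - sum_i p_i * S(rho_i)
Weighted entropy = 2/19 * 0.29 + 7/19 * 1.26 + 2/19 * 0.38 + 8/19 * 0.18
= 0.6105
chi = 1.88 - 0.6105
= 1.2695

1.2695


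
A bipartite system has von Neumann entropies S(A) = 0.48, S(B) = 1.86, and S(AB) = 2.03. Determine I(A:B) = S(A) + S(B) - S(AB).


I(A:B) = S(A) + S(B) - S(AB)
= 0.48 + 1.86 - 2.03
= 0.3100

0.3100


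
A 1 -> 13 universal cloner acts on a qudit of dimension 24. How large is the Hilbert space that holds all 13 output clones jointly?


Output space = H^(tensor 13) where dim(H) = 24
dim = 24^13
= 576 (after 2 factors)
= 13824 (after 3 factors)
= 331776 (after 4 factors)
= 7962624 (after 5 factors)
= 191102976 (after 6 factors)
= 4586471424 (after 7 factors)
= 110075314176 (after 8 factors)
= 2641807540224 (after 9 factors)
= 63403380965376 (after 10 factors)
= 1521681143169024 (after 11 factors)
= 36520347436056576 (after 12 factors)
= 876488338465357824 (after 13 factors)
= 876488338465357824

876488338465357824


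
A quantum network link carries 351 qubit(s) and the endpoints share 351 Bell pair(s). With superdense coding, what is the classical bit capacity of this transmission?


Superdense coding allows 2 classical bits per shared entangled pair.
351 pair(s) -> 2 * 351 = 702 classical bits

702


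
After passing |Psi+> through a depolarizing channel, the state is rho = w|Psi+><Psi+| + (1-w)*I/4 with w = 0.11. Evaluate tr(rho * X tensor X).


|Psi+> = (|01> + |10>)/sqrt(2)
For the pure Bell state, <X_A X_B> = +1 (Bell-state Pauli correlator).
The maximally-mixed part I/4 has tr(I/4 * P tensor P) = 0 for any traceless Pauli P.
So <X_A X_B>_rho = w * (+1) + (1 - w) * 0
= 0.11 * (+1)
= 0.1100

0.1100


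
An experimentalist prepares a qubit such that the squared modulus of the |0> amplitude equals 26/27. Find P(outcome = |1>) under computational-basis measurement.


|alpha|^2 = 26/27 = 0.9630
|beta|^2 = 1 - 26/27 = 1/27 = 0.0370
P(|1>) = |beta|^2 = 0.0370

0.0370


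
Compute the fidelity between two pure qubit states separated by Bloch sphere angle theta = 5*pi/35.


For states separated by angle theta on Bloch sphere:
F = cos^2(theta/2)
theta = 5*pi/35 = 0.4488
theta/2 = 0.2244
cos(theta/2) = 0.9749
F = 0.9505

0.9505


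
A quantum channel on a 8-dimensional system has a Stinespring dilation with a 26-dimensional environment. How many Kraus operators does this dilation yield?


Tracing out the environment in an orthonormal basis {|i>_E} gives Kraus operators K_i = <i|_E U |0>_E.
Number of Kraus operators = dim(H_env) = d_env
= 26

26


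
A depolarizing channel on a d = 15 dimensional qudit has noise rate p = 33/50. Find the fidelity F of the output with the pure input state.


F = (1-p) + p/d
= (1 - 0.6600) + 0.6600/15
= 0.3400 + 0.0440
= 0.3840

0.3840


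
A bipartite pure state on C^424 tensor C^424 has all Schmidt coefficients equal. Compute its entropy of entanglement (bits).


For a maximally entangled state in d x d:
S = log2(d) = log2(424)
= 8.7279

8.7279


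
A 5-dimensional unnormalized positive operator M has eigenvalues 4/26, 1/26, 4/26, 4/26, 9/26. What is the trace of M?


tr(M) = sum of eigenvalues
= 4/26 + 1/26 + 4/26 + 4/26 + 9/26
= 22/26
= 0.8462

0.8462


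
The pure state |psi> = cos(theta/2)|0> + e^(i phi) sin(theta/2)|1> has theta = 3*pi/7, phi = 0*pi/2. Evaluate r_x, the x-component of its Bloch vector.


theta = 1.3464, phi = 0.0000
r_x = sin(theta)*cos(phi) = 0.9749 * 1.0000
r_x = 0.9749

0.9749


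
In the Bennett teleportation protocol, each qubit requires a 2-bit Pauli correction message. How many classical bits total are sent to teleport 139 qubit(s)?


Quantum teleportation requires 2 classical bits per qubit teleported.
139 qubit(s) -> 2 * 139 = 278 classical bits

278


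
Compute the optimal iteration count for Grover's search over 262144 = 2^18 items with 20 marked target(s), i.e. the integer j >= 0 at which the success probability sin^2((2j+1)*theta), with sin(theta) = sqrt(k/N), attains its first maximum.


After j Grover iterations the success probability is P(j) = sin^2((2j+1)*theta), where sin(theta) = sqrt(k/N).
N = 2^18 = 262144, k = 20
sin(theta) = sqrt(k/N) = 0.008734640537
theta = arcsin(sqrt(k/N)) = 0.008734751608 rad
P(j) reaches its first maximum when (2j+1)*theta is as close as possible to pi/2, i.e. j = round(pi/(4*theta) - 1/2).
pi/(4*theta) - 1/2 = 89.4165
(For comparison, the common estimate pi/4 * sqrt(N/k) = 89.9176; the exact maximiser is used here.)
Optimal iterations = 89

89


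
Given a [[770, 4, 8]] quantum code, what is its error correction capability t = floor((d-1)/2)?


Code parameters: [[770, 4, 8]], distance d = 8.
Number of correctable errors = floor((d-1)/2)
= floor((8 - 1)/2)
= floor(7/2)
= 3

3


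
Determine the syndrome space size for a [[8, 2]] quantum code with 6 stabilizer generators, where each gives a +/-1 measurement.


Each stabilizer generator gives a binary (+1 or -1) measurement outcome.
With 6 independent generators:
Total syndromes = 2^6
= 64

64


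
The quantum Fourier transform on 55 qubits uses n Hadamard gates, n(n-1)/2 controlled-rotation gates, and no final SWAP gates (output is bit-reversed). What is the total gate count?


Hadamard gates: 55
Controlled rotations: n*(n-1)/2 = 55*54/2 = 1485
SWAP gates: 0 (omitted)
Total = 55 + 1485
= 1540

1540


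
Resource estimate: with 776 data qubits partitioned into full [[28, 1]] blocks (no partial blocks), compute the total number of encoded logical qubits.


Each code block uses 28 physical qubits for 1 logical qubit(s).
Number of complete blocks = floor(776 / 28) = 27
Logical qubits = 27 * 1
= 27

27


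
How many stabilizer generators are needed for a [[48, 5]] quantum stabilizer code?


For an [[n,k]] stabilizer code:
Number of stabilizer generators = n - k
= 48 - 5
= 43

43


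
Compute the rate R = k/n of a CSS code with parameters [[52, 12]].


Code rate R = k/n
= 12/52
= 0.2308

0.2308


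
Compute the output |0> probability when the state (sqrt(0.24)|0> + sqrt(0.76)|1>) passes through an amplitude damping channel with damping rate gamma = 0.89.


For amplitude damping with parameter gamma on state sqrt(a)|0> + sqrt(b)|1>:
alpha^2 = 0.24, beta^2 = 0.76
P(|0>) = alpha^2 + gamma * beta^2
= 0.24 + 0.89 * 0.76
= 0.24 + 0.6764
= 0.9164

0.9164


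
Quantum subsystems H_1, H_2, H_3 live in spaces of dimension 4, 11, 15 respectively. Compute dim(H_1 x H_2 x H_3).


dim(H_1 x H_2 x H_3) = 4 * 11 * 15
= 44 * 15
= 660

660
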